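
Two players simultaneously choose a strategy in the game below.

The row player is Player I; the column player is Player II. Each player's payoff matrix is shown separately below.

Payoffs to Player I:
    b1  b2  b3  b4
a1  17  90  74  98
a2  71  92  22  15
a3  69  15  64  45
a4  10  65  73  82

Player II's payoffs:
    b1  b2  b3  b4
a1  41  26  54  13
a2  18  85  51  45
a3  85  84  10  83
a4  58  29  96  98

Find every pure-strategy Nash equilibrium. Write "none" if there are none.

The pure Nash equilibria are (a1, b3) and (a2, b2).

For each strategy profile, look for a profitable unilateral deviation.
(a1, b1): Player I can switch to a2 (17 → 71). Not NE.
(a1, b2): Player I can switch to a2 (90 → 92). Not NE.
(a1, b3): Player I gets 74, best alternative 73; Player II gets 54, best alternative 41. No profitable deviation — NE.
(a1, b4): Player II can switch to b1 (13 → 41). Not NE.
(a2, b1): Player II can switch to b2 (18 → 85). Not NE.
(a2, b2): Player I gets 92, best alternative 90; Player II gets 85, best alternative 51. No profitable deviation — NE.
(a2, b3): Player I can switch to a1 (22 → 74). Not NE.
(a2, b4): Player I can switch to a1 (15 → 98). Not NE.
(The remaining 8 profiles each have a profitable deviation by the same check.)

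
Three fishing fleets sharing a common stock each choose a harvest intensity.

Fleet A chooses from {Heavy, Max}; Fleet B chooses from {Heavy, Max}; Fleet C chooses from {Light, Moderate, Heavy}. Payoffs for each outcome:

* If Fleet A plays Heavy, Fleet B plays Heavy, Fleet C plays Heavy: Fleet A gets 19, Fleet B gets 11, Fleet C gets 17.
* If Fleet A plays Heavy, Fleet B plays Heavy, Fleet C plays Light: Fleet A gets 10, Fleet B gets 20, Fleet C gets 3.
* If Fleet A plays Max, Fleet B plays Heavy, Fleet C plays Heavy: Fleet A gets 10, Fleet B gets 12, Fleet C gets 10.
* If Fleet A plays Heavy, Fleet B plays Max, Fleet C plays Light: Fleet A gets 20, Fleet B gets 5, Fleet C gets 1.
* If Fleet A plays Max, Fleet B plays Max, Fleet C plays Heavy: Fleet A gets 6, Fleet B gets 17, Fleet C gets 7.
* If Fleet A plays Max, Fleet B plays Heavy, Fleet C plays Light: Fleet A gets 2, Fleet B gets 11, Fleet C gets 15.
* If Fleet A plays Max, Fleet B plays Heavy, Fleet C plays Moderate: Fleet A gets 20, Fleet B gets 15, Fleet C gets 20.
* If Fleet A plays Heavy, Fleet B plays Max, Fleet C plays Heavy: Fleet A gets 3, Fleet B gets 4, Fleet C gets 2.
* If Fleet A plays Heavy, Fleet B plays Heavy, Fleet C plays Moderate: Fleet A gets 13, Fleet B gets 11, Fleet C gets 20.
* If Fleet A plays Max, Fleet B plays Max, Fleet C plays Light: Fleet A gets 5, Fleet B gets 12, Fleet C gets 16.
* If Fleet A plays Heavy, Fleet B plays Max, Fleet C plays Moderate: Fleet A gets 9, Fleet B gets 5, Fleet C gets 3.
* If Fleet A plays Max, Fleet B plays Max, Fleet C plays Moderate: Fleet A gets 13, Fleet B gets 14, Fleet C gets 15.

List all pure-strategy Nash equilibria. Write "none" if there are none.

Pure NE: (Max, Heavy, Moderate)

(Heavy, Heavy, Light): Fleet C can switch to Moderate (3 → 20). Not NE.
(Heavy, Heavy, Moderate): Fleet A can switch to Max (13 → 20). Not NE.
(Heavy, Heavy, Heavy): Fleet C can switch to Moderate (17 → 20). Not NE.
(Heavy, Max, Light): Fleet B can switch to Heavy (5 → 20). Not NE.
(Heavy, Max, Moderate): Fleet A can switch to Max (9 → 13). Not NE.
(Heavy, Max, Heavy): Fleet A can switch to Max (3 → 6). Not NE.
(Max, Heavy, Light): Fleet A can switch to Heavy (2 → 10). Not NE.
(Max, Heavy, Moderate): Fleet A gets 20, best alternative 13; Fleet B gets 15, best alternative 14; Fleet C gets 20, best alternative 15. No profitable deviation — NE.
(Max, Heavy, Heavy): Fleet A can switch to Heavy (10 → 19). Not NE.
(Max, Max, Light): Fleet A can switch to Heavy (5 → 20). Not NE.
(Max, Max, Moderate): Fleet B can switch to Heavy (14 → 15). Not NE.
(The remaining 1 profile has a profitable deviation by the same check.)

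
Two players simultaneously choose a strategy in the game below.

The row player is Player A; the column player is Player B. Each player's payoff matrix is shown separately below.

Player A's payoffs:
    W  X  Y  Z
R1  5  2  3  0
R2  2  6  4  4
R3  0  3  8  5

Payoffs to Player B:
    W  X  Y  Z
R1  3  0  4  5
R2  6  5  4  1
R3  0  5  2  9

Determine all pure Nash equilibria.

The unique pure-strategy Nash equilibrium is (R3, Z).

Mark each player's best response to every combination of opponents' strategies; a profile where every player is best-responding is a pure Nash equilibrium.
Player A against W: payoffs 5, 2, 0 → best response R1.
Player A against X: payoffs 2, 6, 3 → best response R2.
Player A against Y: payoffs 3, 4, 8 → best response R3.
Player A against Z: payoffs 0, 4, 5 → best response R3.
Player B against R1: payoffs 3, 0, 4, 5 → best response Z.
Player B against R2: payoffs 6, 5, 4, 1 → best response W.
Player B against R3: payoffs 0, 5, 2, 9 → best response Z.
Mutual best responses: (R3, Z).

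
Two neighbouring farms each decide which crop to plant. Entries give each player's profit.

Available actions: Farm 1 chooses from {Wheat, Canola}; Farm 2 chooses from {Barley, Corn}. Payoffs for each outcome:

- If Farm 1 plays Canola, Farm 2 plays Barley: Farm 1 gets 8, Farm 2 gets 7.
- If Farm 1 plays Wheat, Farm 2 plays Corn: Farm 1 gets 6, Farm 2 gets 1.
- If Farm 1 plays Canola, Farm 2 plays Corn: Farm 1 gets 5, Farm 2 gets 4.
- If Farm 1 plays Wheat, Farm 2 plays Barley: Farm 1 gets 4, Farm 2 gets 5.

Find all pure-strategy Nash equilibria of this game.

Farm 1 against Barley: payoffs 4, 8 → best response Canola.
Farm 1 against Corn: payoffs 6, 5 → best response Wheat.
Farm 2 against Wheat: payoffs 5, 1 → best response Barley.
Farm 2 against Canola: payoffs 7, 4 → best response Barley.
Mutual best responses: (Canola, Barley).

Pure NE: (Canola, Barley)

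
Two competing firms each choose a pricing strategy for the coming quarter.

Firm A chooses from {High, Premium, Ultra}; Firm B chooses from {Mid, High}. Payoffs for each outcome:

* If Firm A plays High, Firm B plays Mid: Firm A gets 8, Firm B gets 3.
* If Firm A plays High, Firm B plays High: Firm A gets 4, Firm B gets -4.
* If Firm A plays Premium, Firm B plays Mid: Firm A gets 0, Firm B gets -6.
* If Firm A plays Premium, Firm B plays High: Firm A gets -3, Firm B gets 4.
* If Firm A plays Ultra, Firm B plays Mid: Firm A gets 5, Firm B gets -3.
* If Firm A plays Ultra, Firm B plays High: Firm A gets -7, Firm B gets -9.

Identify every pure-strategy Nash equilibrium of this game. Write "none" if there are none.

Mark each player's best response to every combination of opponents' strategies; a profile where every player is best-responding is a pure Nash equilibrium.
Firm A against Mid: payoffs 8, 0, 5 → best response High.
Firm A against High: payoffs 4, -3, -7 → best response High.
Firm B against High: payoffs 3, -4 → best response Mid.
Firm B against Premium: payoffs -6, 4 → best response High.
Firm B against Ultra: payoffs -3, -9 → best response Mid.
Mutual best responses: (High, Mid).

Pure NE: (High, Mid)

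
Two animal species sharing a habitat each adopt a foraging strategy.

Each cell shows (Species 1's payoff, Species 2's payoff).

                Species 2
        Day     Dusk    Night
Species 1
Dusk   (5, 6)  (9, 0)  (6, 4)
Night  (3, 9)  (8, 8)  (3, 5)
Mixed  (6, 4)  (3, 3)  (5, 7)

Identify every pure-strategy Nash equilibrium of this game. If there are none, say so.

Species 1 against Day: payoffs 5, 3, 6 → best response Mixed.
Species 1 against Dusk: payoffs 9, 8, 3 → best response Dusk.
Species 1 against Night: payoffs 6, 3, 5 → best response Dusk.
Species 2 against Dusk: payoffs 6, 0, 4 → best response Day.
Species 2 against Night: payoffs 9, 8, 5 → best response Day.
Species 2 against Mixed: payoffs 4, 3, 7 → best response Night.
No profile is a mutual best response for all players.

There is no pure-strategy Nash equilibrium.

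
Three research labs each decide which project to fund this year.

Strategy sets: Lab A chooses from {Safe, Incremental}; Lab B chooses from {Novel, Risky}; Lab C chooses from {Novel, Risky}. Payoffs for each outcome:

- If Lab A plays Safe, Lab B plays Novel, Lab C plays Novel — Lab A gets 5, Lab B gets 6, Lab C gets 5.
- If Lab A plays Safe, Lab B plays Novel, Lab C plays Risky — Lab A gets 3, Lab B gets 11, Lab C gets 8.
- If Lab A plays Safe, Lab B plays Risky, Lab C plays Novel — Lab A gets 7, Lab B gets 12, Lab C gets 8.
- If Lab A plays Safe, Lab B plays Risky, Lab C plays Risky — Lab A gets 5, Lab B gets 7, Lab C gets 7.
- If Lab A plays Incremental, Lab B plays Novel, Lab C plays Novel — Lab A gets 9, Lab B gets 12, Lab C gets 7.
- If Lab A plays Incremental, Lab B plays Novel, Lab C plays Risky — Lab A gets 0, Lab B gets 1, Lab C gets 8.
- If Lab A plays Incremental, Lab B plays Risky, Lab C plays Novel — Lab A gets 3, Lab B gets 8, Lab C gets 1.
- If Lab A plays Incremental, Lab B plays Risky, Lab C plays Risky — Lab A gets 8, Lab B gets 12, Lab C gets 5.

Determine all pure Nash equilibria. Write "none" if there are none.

Lab A against (Novel, Novel): payoffs 5, 9 → best response Incremental.
Lab A against (Novel, Risky): payoffs 3, 0 → best response Safe.
Lab A against (Risky, Novel): payoffs 7, 3 → best response Safe.
Lab A against (Risky, Risky): payoffs 5, 8 → best response Incremental.
Lab B against (Safe, Novel): payoffs 6, 12 → best response Risky.
Lab B against (Safe, Risky): payoffs 11, 7 → best response Novel.
Lab B against (Incremental, Novel): payoffs 12, 8 → best response Novel.
Lab B against (Incremental, Risky): payoffs 1, 12 → best response Risky.
Lab C against (Safe, Novel): payoffs 5, 8 → best response Risky.
Lab C against (Safe, Risky): payoffs 8, 7 → best response Novel.
Lab C against (Incremental, Novel): payoffs 7, 8 → best response Risky.
Lab C against (Incremental, Risky): payoffs 1, 5 → best response Risky.
Mutual best responses: (Safe, Novel, Risky); (Safe, Risky, Novel); (Incremental, Risky, Risky).

The pure Nash equilibria are (Safe, Novel, Risky) and (Safe, Risky, Novel) and (Incremental, Risky, Risky).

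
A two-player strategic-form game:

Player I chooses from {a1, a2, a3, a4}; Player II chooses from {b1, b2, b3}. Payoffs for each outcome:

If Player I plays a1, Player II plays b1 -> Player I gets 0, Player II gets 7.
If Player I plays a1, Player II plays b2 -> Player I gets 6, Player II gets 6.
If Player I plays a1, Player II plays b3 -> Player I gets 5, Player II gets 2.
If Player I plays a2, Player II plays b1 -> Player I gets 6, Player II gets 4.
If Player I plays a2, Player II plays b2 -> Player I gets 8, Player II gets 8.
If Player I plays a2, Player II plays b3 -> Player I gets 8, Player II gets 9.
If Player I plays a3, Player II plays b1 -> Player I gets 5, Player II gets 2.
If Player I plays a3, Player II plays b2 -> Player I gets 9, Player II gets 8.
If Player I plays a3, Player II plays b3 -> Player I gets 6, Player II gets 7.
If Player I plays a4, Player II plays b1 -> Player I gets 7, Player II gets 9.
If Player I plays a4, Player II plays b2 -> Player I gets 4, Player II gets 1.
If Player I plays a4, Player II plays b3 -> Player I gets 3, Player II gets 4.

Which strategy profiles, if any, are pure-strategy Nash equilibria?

The pure Nash equilibria are (a2, b3), (a3, b2), (a4, b1).

For each player, find the best response to each opponent profile; mutual best responses are the pure NE.
Player I against b1: payoffs 0, 6, 5, 7 → best response a4.
Player I against b2: payoffs 6, 8, 9, 4 → best response a3.
Player I against b3: payoffs 5, 8, 6, 3 → best response a2.
Player II against a1: payoffs 7, 6, 2 → best response b1.
Player II against a2: payoffs 4, 8, 9 → best response b3.
Player II against a3: payoffs 2, 8, 7 → best response b2.
Player II against a4: payoffs 9, 1, 4 → best response b1.
Mutual best responses: (a2, b3); (a3, b2); (a4, b1).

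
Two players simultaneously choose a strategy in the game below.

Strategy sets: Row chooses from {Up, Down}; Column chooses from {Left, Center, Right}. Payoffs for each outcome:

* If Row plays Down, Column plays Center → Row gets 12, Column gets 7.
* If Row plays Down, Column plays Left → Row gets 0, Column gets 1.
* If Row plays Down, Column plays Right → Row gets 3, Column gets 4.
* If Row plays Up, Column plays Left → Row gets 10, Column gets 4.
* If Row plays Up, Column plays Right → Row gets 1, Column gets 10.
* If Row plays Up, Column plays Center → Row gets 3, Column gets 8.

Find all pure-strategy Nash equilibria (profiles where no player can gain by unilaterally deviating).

Row against Left: payoffs 10, 0 → best response Up.
Row against Center: payoffs 3, 12 → best response Down.
Row against Right: payoffs 1, 3 → best response Down.
Column against Up: payoffs 4, 8, 10 → best response Right.
Column against Down: payoffs 1, 7, 4 → best response Center.
Mutual best responses: (Down, Center).

The unique pure-strategy Nash equilibrium is (Down, Center).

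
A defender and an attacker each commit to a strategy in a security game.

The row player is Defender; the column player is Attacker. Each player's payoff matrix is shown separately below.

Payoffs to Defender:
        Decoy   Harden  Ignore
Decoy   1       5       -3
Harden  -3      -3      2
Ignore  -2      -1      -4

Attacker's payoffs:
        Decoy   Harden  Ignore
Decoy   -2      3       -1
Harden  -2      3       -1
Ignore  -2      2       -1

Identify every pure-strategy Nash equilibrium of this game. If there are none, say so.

For each player, find the best response to each opponent profile; mutual best responses are the pure NE.
Defender against Decoy: payoffs 1, -3, -2 → best response Decoy.
Defender against Harden: payoffs 5, -3, -1 → best response Decoy.
Defender against Ignore: payoffs -3, 2, -4 → best response Harden.
Attacker against Decoy: payoffs -2, 3, -1 → best response Harden.
Attacker against Harden: payoffs -2, 3, -1 → best response Harden.
Attacker against Ignore: payoffs -2, 2, -1 → best response Harden.
Mutual best responses: (Decoy, Harden).

The unique pure-strategy Nash equilibrium is (Decoy, Harden).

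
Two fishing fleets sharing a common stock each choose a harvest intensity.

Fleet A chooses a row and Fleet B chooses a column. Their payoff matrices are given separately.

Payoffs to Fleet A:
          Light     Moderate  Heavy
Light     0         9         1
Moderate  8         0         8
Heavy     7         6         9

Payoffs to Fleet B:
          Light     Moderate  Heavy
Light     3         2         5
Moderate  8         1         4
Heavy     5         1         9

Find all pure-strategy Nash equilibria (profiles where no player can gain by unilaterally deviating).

(Light, Light): Fleet A can switch to Moderate (0 → 8). Not NE.
(Light, Moderate): Fleet B can switch to Light (2 → 3). Not NE.
(Light, Heavy): Fleet A can switch to Moderate (1 → 8). Not NE.
(Moderate, Light): Fleet A gets 8, best alternative 7; Fleet B gets 8, best alternative 4. No profitable deviation — NE.
(Moderate, Moderate): Fleet A can switch to Light (0 → 9). Not NE.
(Moderate, Heavy): Fleet A can switch to Heavy (8 → 9). Not NE.
(Heavy, Light): Fleet A can switch to Moderate (7 → 8). Not NE.
(Heavy, Moderate): Fleet A can switch to Light (6 → 9). Not NE.
(Heavy, Heavy): Fleet A gets 9, best alternative 8; Fleet B gets 9, best alternative 5. No profitable deviation — NE.

(Moderate, Light), (Heavy, Heavy)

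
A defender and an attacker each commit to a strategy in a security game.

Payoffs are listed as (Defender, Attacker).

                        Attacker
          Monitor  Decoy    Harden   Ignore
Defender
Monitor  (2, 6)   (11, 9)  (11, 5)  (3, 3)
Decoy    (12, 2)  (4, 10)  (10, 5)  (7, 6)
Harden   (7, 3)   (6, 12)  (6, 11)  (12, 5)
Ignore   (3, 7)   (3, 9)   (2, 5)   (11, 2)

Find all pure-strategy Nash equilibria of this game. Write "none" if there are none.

(Monitor, Monitor): Defender can switch to Decoy (2 → 12). Not NE.
(Monitor, Decoy): Defender gets 11, best alternative 6; Attacker gets 9, best alternative 6. No profitable deviation — NE.
(Monitor, Harden): Attacker can switch to Monitor (5 → 6). Not NE.
(Monitor, Ignore): Defender can switch to Decoy (3 → 7). Not NE.
(Decoy, Monitor): Attacker can switch to Decoy (2 → 10). Not NE.
(Decoy, Decoy): Defender can switch to Monitor (4 → 11). Not NE.
(Decoy, Harden): Defender can switch to Monitor (10 → 11). Not NE.
(Decoy, Ignore): Defender can switch to Harden (7 → 12). Not NE.
(Harden, Monitor): Defender can switch to Decoy (7 → 12). Not NE.
(The remaining 7 profiles each have a profitable deviation by the same check.)

Pure NE: (Monitor, Decoy)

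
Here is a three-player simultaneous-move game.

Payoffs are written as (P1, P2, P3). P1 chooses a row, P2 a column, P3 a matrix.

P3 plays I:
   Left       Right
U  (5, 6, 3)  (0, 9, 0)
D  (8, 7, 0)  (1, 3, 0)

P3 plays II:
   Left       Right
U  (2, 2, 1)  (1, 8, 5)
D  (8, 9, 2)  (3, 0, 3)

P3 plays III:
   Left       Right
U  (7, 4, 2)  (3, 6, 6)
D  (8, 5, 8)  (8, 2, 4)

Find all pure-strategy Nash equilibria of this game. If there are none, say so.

The unique pure-strategy Nash equilibrium is (D, Left, III).

P1 against (Left, I): payoffs 5, 8 → best response D.
P1 against (Left, II): payoffs 2, 8 → best response D.
P1 against (Left, III): payoffs 7, 8 → best response D.
P1 against (Right, I): payoffs 0, 1 → best response D.
P1 against (Right, II): payoffs 1, 3 → best response D.
P1 against (Right, III): payoffs 3, 8 → best response D.
P2 against (U, I): payoffs 6, 9 → best response Right.
P2 against (U, II): payoffs 2, 8 → best response Right.
P2 against (U, III): payoffs 4, 6 → best response Right.
P2 against (D, I): payoffs 7, 3 → best response Left.
P2 against (D, II): payoffs 9, 0 → best response Left.
P2 against (D, III): payoffs 5, 2 → best response Left.
P3 against (U, Left): payoffs 3, 1, 2 → best response I.
P3 against (U, Right): payoffs 0, 5, 6 → best response III.
P3 against (D, Left): payoffs 0, 2, 8 → best response III.
P3 against (D, Right): payoffs 0, 3, 4 → best response III.
Mutual best responses: (D, Left, III).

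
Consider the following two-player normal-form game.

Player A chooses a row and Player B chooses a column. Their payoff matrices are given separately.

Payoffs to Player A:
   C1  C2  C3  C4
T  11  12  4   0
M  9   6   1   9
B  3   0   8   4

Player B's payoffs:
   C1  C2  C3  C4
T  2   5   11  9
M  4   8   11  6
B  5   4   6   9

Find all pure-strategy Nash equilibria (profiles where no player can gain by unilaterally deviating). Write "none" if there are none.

none

Check each profile: it is a Nash equilibrium iff no player can strictly gain by switching unilaterally.
(T, C1): Player B can switch to C2 (2 → 5). Not NE.
(T, C2): Player B can switch to C3 (5 → 11). Not NE.
(T, C3): Player A can switch to B (4 → 8). Not NE.
(T, C4): Player A can switch to M (0 → 9). Not NE.
(M, C1): Player A can switch to T (9 → 11). Not NE.
(M, C2): Player A can switch to T (6 → 12). Not NE.
(M, C3): Player A can switch to T (1 → 4). Not NE.
(M, C4): Player B can switch to C2 (6 → 8). Not NE.
(B, C1): Player A can switch to T (3 → 11). Not NE.
(B, C2): Player A can switch to T (0 → 12). Not NE.
(B, C3): Player B can switch to C4 (6 → 9). Not NE.
(B, C4): Player A can switch to M (4 → 9). Not NE.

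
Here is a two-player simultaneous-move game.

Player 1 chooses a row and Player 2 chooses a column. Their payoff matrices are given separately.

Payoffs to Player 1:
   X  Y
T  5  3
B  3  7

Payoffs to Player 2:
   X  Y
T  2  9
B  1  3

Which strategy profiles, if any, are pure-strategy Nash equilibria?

Player 1 against X: payoffs 5, 3 → best response T.
Player 1 against Y: payoffs 3, 7 → best response B.
Player 2 against T: payoffs 2, 9 → best response Y.
Player 2 against B: payoffs 1, 3 → best response Y.
Mutual best responses: (B, Y).

(B, Y)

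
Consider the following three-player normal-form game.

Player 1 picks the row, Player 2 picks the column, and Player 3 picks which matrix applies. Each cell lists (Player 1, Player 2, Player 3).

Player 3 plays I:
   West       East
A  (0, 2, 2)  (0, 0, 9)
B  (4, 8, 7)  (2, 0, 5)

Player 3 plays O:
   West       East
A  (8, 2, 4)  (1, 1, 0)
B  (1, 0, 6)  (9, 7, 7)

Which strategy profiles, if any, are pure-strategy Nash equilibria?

(A, West, O), (B, West, I), (B, East, O)

For each strategy profile, look for a profitable unilateral deviation.
(A, West, I): Player 1 can switch to B (0 → 4). Not NE.
(A, West, O): Player 1 gets 8, best alternative 1; Player 2 gets 2, best alternative 1; Player 3 gets 4, best alternative 2. No profitable deviation — NE.
(A, East, I): Player 1 can switch to B (0 → 2). Not NE.
(A, East, O): Player 1 can switch to B (1 → 9). Not NE.
(B, West, I): Player 1 gets 4, best alternative 0; Player 2 gets 8, best alternative 0; Player 3 gets 7, best alternative 6. No profitable deviation — NE.
(B, West, O): Player 1 can switch to A (1 → 8). Not NE.
(B, East, I): Player 2 can switch to West (0 → 8). Not NE.
(B, East, O): Player 1 gets 9, best alternative 1; Player 2 gets 7, best alternative 0; Player 3 gets 7, best alternative 5. No profitable deviation — NE.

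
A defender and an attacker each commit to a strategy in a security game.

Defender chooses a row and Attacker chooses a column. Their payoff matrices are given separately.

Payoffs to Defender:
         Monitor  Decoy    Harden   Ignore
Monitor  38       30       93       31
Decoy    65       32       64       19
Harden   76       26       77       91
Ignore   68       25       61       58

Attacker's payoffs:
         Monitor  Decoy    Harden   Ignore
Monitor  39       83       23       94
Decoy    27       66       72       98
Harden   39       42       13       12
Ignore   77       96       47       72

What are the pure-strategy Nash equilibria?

none

(Monitor, Monitor): Defender can switch to Decoy (38 → 65). Not NE.
(Monitor, Decoy): Defender can switch to Decoy (30 → 32). Not NE.
(Monitor, Harden): Attacker can switch to Monitor (23 → 39). Not NE.
(Monitor, Ignore): Defender can switch to Harden (31 → 91). Not NE.
(Decoy, Monitor): Defender can switch to Harden (65 → 76). Not NE.
(Decoy, Decoy): Attacker can switch to Harden (66 → 72). Not NE.
(Decoy, Harden): Defender can switch to Monitor (64 → 93). Not NE.
(Decoy, Ignore): Defender can switch to Monitor (19 → 31). Not NE.
(The remaining 8 profiles each have a profitable deviation by the same check.)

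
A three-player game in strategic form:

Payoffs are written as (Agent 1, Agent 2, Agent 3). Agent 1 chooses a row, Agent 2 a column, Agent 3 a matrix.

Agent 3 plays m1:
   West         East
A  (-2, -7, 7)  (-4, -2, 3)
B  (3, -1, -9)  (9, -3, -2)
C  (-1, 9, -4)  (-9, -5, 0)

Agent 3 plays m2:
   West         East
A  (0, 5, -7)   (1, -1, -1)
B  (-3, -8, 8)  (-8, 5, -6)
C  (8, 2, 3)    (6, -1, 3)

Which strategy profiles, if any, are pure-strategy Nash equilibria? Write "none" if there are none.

(C, West, m2)

Agent 1 against (West, m1): payoffs -2, 3, -1 → best response B.
Agent 1 against (West, m2): payoffs 0, -3, 8 → best response C.
Agent 1 against (East, m1): payoffs -4, 9, -9 → best response B.
Agent 1 against (East, m2): payoffs 1, -8, 6 → best response C.
Agent 2 against (A, m1): payoffs -7, -2 → best response East.
Agent 2 against (A, m2): payoffs 5, -1 → best response West.
Agent 2 against (B, m1): payoffs -1, -3 → best response West.
Agent 2 against (B, m2): payoffs -8, 5 → best response East.
Agent 2 against (C, m1): payoffs 9, -5 → best response West.
Agent 2 against (C, m2): payoffs 2, -1 → best response West.
Agent 3 against (A, West): payoffs 7, -7 → best response m1.
Agent 3 against (A, East): payoffs 3, -1 → best response m1.
Agent 3 against (B, West): payoffs -9, 8 → best response m2.
Agent 3 against (B, East): payoffs -2, -6 → best response m1.
Agent 3 against (C, West): payoffs -4, 3 → best response m2.
Agent 3 against (C, East): payoffs 0, 3 → best response m2.
Mutual best responses: (C, West, m2).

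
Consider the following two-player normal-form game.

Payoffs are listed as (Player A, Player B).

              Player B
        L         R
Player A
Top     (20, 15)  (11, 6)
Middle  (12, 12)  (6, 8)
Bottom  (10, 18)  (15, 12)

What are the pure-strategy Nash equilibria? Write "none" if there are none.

The unique pure-strategy Nash equilibrium is (Top, L).

Player A against L: payoffs 20, 12, 10 → best response Top.
Player A against R: payoffs 11, 6, 15 → best response Bottom.
Player B against Top: payoffs 15, 6 → best response L.
Player B against Middle: payoffs 12, 8 → best response L.
Player B against Bottom: payoffs 18, 12 → best response L.
Mutual best responses: (Top, L).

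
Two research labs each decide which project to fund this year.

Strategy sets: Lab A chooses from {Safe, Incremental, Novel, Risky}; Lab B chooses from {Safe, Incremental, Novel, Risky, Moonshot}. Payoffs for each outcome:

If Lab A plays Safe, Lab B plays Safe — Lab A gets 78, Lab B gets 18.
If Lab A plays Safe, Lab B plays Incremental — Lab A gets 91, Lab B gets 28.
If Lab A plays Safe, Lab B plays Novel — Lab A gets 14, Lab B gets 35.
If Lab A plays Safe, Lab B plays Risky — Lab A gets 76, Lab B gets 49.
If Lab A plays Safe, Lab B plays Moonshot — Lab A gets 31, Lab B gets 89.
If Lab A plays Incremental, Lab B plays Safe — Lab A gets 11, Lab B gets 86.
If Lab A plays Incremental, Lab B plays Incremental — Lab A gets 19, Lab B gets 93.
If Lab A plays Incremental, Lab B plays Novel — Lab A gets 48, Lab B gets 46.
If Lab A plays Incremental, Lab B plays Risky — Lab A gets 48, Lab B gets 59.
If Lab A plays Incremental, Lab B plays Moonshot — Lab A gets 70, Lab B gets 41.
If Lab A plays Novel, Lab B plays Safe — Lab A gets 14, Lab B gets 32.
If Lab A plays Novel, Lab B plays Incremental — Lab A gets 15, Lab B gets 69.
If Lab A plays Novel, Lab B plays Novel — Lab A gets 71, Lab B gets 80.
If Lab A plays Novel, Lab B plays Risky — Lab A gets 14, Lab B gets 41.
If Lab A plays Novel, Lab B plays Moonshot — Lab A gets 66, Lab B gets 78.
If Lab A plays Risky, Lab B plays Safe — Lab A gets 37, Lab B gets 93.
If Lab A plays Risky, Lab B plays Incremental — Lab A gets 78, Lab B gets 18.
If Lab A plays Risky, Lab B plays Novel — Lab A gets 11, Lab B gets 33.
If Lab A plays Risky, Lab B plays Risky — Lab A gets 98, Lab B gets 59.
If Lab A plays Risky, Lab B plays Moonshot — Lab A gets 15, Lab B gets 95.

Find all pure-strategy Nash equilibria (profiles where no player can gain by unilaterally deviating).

(Novel, Novel)

Mark each player's best response to every combination of opponents' strategies; a profile where every player is best-responding is a pure Nash equilibrium.
Lab A against Safe: payoffs 78, 11, 14, 37 → best response Safe.
Lab A against Incremental: payoffs 91, 19, 15, 78 → best response Safe.
Lab A against Novel: payoffs 14, 48, 71, 11 → best response Novel.
Lab A against Risky: payoffs 76, 48, 14, 98 → best response Risky.
Lab A against Moonshot: payoffs 31, 70, 66, 15 → best response Incremental.
Lab B against Safe: payoffs 18, 28, 35, 49, 89 → best response Moonshot.
Lab B against Incremental: payoffs 86, 93, 46, 59, 41 → best response Incremental.
Lab B against Novel: payoffs 32, 69, 80, 41, 78 → best response Novel.
Lab B against Risky: payoffs 93, 18, 33, 59, 95 → best response Moonshot.
Mutual best responses: (Novel, Novel).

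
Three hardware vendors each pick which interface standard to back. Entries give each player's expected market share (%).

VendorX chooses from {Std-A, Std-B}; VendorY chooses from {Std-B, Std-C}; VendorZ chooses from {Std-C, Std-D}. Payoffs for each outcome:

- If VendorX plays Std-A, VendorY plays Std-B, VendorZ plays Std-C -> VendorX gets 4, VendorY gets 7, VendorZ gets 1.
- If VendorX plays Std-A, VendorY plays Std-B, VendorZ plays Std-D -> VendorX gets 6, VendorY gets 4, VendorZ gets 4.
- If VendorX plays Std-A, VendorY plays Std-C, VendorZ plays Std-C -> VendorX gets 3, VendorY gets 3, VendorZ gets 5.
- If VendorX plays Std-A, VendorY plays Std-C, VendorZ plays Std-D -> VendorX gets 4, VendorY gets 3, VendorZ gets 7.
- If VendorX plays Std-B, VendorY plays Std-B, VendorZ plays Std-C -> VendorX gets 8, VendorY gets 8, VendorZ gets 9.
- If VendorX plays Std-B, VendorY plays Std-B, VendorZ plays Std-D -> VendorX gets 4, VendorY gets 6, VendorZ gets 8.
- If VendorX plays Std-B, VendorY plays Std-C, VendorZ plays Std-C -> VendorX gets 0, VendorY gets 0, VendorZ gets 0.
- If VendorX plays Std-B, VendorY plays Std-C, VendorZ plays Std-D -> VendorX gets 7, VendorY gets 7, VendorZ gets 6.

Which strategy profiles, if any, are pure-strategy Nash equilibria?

(Std-A, Std-B, Std-D); (Std-B, Std-B, Std-C); (Std-B, Std-C, Std-D)

VendorX against (Std-B, Std-C): payoffs 4, 8 → best response Std-B.
VendorX against (Std-B, Std-D): payoffs 6, 4 → best response Std-A.
VendorX against (Std-C, Std-C): payoffs 3, 0 → best response Std-A.
VendorX against (Std-C, Std-D): payoffs 4, 7 → best response Std-B.
VendorY against (Std-A, Std-C): payoffs 7, 3 → best response Std-B.
VendorY against (Std-A, Std-D): payoffs 4, 3 → best response Std-B.
VendorY against (Std-B, Std-C): payoffs 8, 0 → best response Std-B.
VendorY against (Std-B, Std-D): payoffs 6, 7 → best response Std-C.
VendorZ against (Std-A, Std-B): payoffs 1, 4 → best response Std-D.
VendorZ against (Std-A, Std-C): payoffs 5, 7 → best response Std-D.
VendorZ against (Std-B, Std-B): payoffs 9, 8 → best response Std-C.
VendorZ against (Std-B, Std-C): payoffs 0, 6 → best response Std-D.
Mutual best responses: (Std-A, Std-B, Std-D); (Std-B, Std-B, Std-C); (Std-B, Std-C, Std-D).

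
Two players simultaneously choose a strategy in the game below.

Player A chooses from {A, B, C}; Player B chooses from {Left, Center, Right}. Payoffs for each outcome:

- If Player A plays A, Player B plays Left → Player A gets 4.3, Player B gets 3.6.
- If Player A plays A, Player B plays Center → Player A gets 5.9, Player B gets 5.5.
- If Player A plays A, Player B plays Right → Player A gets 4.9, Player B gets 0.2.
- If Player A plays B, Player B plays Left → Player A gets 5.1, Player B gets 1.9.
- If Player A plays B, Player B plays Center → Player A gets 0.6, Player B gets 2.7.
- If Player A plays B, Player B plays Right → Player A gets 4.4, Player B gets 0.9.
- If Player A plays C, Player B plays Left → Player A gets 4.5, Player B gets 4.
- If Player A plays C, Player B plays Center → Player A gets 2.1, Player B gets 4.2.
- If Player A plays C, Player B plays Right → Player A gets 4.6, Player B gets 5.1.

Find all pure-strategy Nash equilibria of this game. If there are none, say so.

For each strategy profile, look for a profitable unilateral deviation.
(A, Left): Player A can switch to B (4.3 → 5.1). Not NE.
(A, Center): Player A gets 5.9, best alternative 2.1; Player B gets 5.5, best alternative 3.6. No profitable deviation — NE.
(A, Right): Player B can switch to Left (0.2 → 3.6). Not NE.
(B, Left): Player B can switch to Center (1.9 → 2.7). Not NE.
(B, Center): Player A can switch to A (0.6 → 5.9). Not NE.
(B, Right): Player A can switch to A (4.4 → 4.9). Not NE.
(C, Left): Player A can switch to B (4.5 → 5.1). Not NE.
(C, Center): Player A can switch to A (2.1 → 5.9). Not NE.
(C, Right): Player A can switch to A (4.6 → 4.9). Not NE.

(A, Center)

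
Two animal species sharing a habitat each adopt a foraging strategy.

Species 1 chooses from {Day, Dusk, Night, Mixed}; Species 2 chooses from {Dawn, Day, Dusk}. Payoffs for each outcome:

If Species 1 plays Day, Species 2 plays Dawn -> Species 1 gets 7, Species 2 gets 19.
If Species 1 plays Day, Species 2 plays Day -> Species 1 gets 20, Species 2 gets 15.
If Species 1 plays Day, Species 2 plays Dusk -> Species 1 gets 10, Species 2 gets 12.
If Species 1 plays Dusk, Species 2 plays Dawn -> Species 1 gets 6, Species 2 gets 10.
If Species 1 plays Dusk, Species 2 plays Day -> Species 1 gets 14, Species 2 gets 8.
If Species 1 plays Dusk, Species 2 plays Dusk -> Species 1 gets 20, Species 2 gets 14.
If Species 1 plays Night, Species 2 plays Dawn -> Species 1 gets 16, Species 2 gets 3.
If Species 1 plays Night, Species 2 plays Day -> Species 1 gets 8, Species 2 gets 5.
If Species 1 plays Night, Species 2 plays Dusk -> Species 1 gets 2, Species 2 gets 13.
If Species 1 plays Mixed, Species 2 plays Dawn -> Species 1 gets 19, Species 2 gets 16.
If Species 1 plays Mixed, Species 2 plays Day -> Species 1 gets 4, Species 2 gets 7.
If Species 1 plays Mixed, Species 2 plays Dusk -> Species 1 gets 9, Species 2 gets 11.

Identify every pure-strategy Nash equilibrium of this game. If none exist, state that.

(Dusk, Dusk), (Mixed, Dawn)

For each player, find the best response to each opponent profile; mutual best responses are the pure NE.
Species 1 against Dawn: payoffs 7, 6, 16, 19 → best response Mixed.
Species 1 against Day: payoffs 20, 14, 8, 4 → best response Day.
Species 1 against Dusk: payoffs 10, 20, 2, 9 → best response Dusk.
Species 2 against Day: payoffs 19, 15, 12 → best response Dawn.
Species 2 against Dusk: payoffs 10, 8, 14 → best response Dusk.
Species 2 against Night: payoffs 3, 5, 13 → best response Dusk.
Species 2 against Mixed: payoffs 16, 7, 11 → best response Dawn.
Mutual best responses: (Dusk, Dusk); (Mixed, Dawn).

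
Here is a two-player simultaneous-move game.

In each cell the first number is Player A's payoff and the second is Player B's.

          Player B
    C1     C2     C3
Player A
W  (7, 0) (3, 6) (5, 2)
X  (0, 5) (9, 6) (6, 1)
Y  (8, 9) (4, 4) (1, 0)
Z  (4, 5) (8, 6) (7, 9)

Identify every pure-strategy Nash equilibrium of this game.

The pure Nash equilibria are (X, C2) and (Y, C1) and (Z, C3).

Player A against C1: payoffs 7, 0, 8, 4 → best response Y.
Player A against C2: payoffs 3, 9, 4, 8 → best response X.
Player A against C3: payoffs 5, 6, 1, 7 → best response Z.
Player B against W: payoffs 0, 6, 2 → best response C2.
Player B against X: payoffs 5, 6, 1 → best response C2.
Player B against Y: payoffs 9, 4, 0 → best response C1.
Player B against Z: payoffs 5, 6, 9 → best response C3.
Mutual best responses: (X, C2); (Y, C1); (Z, C3).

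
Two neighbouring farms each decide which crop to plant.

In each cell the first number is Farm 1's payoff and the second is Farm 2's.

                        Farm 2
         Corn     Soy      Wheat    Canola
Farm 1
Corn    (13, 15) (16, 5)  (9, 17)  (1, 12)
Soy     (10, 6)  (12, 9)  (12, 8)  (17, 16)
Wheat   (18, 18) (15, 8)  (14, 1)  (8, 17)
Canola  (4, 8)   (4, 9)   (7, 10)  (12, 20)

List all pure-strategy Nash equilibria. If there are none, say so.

Farm 1 against Corn: payoffs 13, 10, 18, 4 → best response Wheat.
Farm 1 against Soy: payoffs 16, 12, 15, 4 → best response Corn.
Farm 1 against Wheat: payoffs 9, 12, 14, 7 → best response Wheat.
Farm 1 against Canola: payoffs 1, 17, 8, 12 → best response Soy.
Farm 2 against Corn: payoffs 15, 5, 17, 12 → best response Wheat.
Farm 2 against Soy: payoffs 6, 9, 8, 16 → best response Canola.
Farm 2 against Wheat: payoffs 18, 8, 1, 17 → best response Corn.
Farm 2 against Canola: payoffs 8, 9, 10, 20 → best response Canola.
Mutual best responses: (Soy, Canola); (Wheat, Corn).

Pure-strategy Nash equilibria: (Soy, Canola) and (Wheat, Corn)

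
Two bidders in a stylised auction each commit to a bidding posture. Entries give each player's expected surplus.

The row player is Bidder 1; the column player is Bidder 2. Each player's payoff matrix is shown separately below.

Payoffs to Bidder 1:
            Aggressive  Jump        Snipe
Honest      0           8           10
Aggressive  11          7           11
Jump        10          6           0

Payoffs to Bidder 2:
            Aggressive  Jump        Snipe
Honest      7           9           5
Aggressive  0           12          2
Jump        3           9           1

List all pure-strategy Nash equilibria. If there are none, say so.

Mark each player's best response to every combination of opponents' strategies; a profile where every player is best-responding is a pure Nash equilibrium.
Bidder 1 against Aggressive: payoffs 0, 11, 10 → best response Aggressive.
Bidder 1 against Jump: payoffs 8, 7, 6 → best response Honest.
Bidder 1 against Snipe: payoffs 10, 11, 0 → best response Aggressive.
Bidder 2 against Honest: payoffs 7, 9, 5 → best response Jump.
Bidder 2 against Aggressive: payoffs 0, 12, 2 → best response Jump.
Bidder 2 against Jump: payoffs 3, 9, 1 → best response Jump.
Mutual best responses: (Honest, Jump).

(Honest, Jump)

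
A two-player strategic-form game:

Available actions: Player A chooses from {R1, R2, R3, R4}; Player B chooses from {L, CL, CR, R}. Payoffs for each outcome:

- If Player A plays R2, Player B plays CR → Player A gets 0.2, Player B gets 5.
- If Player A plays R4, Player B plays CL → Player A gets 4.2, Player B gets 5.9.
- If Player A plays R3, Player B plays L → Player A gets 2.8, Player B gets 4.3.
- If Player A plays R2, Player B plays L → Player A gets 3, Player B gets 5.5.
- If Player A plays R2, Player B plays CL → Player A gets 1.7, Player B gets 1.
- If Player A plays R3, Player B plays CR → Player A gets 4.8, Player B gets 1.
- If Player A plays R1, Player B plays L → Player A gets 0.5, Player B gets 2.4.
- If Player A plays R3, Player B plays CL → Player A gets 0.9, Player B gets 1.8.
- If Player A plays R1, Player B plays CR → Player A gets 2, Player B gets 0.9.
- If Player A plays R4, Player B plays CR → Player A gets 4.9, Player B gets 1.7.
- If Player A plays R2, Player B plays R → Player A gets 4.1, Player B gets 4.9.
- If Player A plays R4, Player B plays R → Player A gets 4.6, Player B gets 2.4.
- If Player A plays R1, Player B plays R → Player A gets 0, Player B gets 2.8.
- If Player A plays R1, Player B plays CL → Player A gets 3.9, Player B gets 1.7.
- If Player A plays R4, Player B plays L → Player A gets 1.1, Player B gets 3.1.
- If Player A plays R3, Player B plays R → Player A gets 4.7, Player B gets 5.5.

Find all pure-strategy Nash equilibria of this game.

Pure-strategy Nash equilibria: (R2, L) and (R3, R) and (R4, CL)

For each strategy profile, look for a profitable unilateral deviation.
(R1, L): Player A can switch to R2 (0.5 → 3). Not NE.
(R1, CL): Player A can switch to R4 (3.9 → 4.2). Not NE.
(R1, CR): Player A can switch to R3 (2 → 4.8). Not NE.
(R1, R): Player A can switch to R2 (0 → 4.1). Not NE.
(R2, L): Player A gets 3, best alternative 2.8; Player B gets 5.5, best alternative 5. No profitable deviation — NE.
(R2, CL): Player A can switch to R1 (1.7 → 3.9). Not NE.
(R2, CR): Player A can switch to R1 (0.2 → 2). Not NE.
(R3, R): Player A gets 4.7, best alternative 4.6; Player B gets 5.5, best alternative 4.3. No profitable deviation — NE.
(R4, CL): Player A gets 4.2, best alternative 3.9; Player B gets 5.9, best alternative 3.1. No profitable deviation — NE.
(The remaining 7 profiles each have a profitable deviation by the same check.)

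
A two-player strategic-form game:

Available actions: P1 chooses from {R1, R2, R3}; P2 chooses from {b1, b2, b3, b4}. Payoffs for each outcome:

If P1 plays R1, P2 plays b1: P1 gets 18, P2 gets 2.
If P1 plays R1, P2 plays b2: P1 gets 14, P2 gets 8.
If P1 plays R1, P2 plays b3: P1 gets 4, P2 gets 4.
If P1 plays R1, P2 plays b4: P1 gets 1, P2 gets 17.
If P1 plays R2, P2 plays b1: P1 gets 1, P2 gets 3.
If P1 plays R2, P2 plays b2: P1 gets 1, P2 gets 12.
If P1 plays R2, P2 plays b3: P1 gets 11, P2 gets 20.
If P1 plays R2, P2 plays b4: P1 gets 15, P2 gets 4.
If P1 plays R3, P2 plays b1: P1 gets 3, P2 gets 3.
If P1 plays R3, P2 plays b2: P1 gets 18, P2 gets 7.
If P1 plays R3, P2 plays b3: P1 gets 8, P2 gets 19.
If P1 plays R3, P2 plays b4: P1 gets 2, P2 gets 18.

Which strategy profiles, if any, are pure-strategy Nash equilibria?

Pure NE: (R2, b3)

For each strategy profile, look for a profitable unilateral deviation.
(R1, b1): P2 can switch to b2 (2 → 8). Not NE.
(R1, b2): P1 can switch to R3 (14 → 18). Not NE.
(R1, b3): P1 can switch to R2 (4 → 11). Not NE.
(R1, b4): P1 can switch to R2 (1 → 15). Not NE.
(R2, b1): P1 can switch to R1 (1 → 18). Not NE.
(R2, b2): P1 can switch to R1 (1 → 14). Not NE.
(R2, b3): P1 gets 11, best alternative 8; P2 gets 20, best alternative 12. No profitable deviation — NE.
(R2, b4): P2 can switch to b2 (4 → 12). Not NE.
(R3, b1): P1 can switch to R1 (3 → 18). Not NE.
(The remaining 3 profiles each have a profitable deviation by the same check.)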